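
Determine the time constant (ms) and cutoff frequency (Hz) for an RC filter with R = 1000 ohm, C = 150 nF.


Time constant: tau = R * C.
tau = 1000 * 1.50e-07 = 0.00015 s
tau = 0.15 ms
Cutoff frequency: fc = 1 / (2*pi*R*C).
fc = 1 / (2*pi*0.00015) = 1061.03 Hz

tau = 0.15 ms, fc = 1061.03 Hz


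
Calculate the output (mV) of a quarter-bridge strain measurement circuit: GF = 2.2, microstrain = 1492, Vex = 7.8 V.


Quarter bridge output: Vout = (GF * epsilon * Vex) / 4.
Vout = (2.2 * 1492e-6 * 7.8) / 4
Vout = 0.02560272 / 4 V
Vout = 0.00640068 V = 6.4007 mV

6.4007 mV


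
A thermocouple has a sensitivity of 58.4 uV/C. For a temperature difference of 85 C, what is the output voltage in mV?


The thermocouple output V = sensitivity * dT.
V = 58.4 uV/C * 85 C
V = 4964.0 uV
V = 4.964 mV

4.964 mV


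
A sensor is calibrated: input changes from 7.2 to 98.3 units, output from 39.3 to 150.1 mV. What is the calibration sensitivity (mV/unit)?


Sensitivity = (y2 - y1) / (x2 - x1).
S = (150.1 - 39.3) / (98.3 - 7.2)
S = 110.8 / 91.1
S = 1.2162 mV/unit

1.2162 mV/unit


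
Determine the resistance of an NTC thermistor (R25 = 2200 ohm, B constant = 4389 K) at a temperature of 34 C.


NTC thermistor equation: Rt = R25 * exp(B * (1/T - 1/T25)).
T in Kelvin: 307.15 K, T25 = 298.15 K
1/T - 1/T25 = 1/307.15 - 1/298.15 = -9.828e-05
B * (1/T - 1/T25) = 4389 * -9.828e-05 = -0.4313
Rt = 2200 * exp(-0.4313) = 1429.2 ohm

1429.2 ohm


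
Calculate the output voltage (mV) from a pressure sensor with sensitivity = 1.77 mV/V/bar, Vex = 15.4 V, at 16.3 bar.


Output = sensitivity * Vex * P.
Vout = 1.77 * 15.4 * 16.3
Vout = 27.258 * 16.3
Vout = 444.31 mV

444.31 mV


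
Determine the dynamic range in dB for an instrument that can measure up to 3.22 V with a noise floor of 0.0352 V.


Dynamic range = 20 * log10(Vmax / Vnoise).
DR = 20 * log10(3.22 / 0.0352)
DR = 20 * log10(91.48)
DR = 39.23 dB

39.23 dB


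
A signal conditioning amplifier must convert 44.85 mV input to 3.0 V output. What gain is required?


Gain = Vout / Vin (converting to same units).
G = 3.0 V / 44.85 mV
G = 3000.0 mV / 44.85 mV
G = 66.89

66.89


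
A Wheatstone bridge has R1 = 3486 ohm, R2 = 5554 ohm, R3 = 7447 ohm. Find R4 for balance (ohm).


At balance: R1*R4 = R2*R3, so R4 = R2*R3/R1.
R4 = 5554 * 7447 / 3486
R4 = 41360638 / 3486
R4 = 11864.78 ohm

11864.78 ohm


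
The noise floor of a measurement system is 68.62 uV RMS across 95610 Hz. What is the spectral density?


Noise spectral density = Vrms / sqrt(BW).
NSD = 68.62 / sqrt(95610)
NSD = 68.62 / 309.2087
NSD = 0.2219 uV/sqrt(Hz)

0.2219 uV/sqrt(Hz)


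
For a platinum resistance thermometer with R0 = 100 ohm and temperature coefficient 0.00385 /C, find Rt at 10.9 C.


The RTD equation: Rt = R0 * (1 + alpha * T).
Rt = 100 * (1 + 0.00385 * 10.9)
Rt = 100 * (1 + 0.041965)
Rt = 100 * 1.041965
Rt = 104.197 ohm

104.197 ohm


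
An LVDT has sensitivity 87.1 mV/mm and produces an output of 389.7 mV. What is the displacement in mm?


Displacement = Vout / sensitivity.
d = 389.7 / 87.1
d = 4.474 mm

4.474 mm


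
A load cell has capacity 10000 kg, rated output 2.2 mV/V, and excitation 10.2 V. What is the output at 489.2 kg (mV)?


Vout = rated_output * Vex * (load / capacity).
Vout = 2.2 * 10.2 * (489.2 / 10000)
Vout = 2.2 * 10.2 * 0.04892
Vout = 1.098 mV

1.098 mV


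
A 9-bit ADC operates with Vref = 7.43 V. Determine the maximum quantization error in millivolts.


The maximum quantization error is +/- LSB/2.
LSB = Vref / 2^n = 7.43 / 512 = 0.01451172 V
Max error = LSB / 2 = 0.01451172 / 2 = 0.00725586 V
Max error = 7.2559 mV

7.2559 mV


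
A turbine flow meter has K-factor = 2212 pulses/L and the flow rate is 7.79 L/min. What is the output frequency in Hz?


Frequency = K * Q / 60 (converting L/min to L/s).
f = 2212 * 7.79 / 60
f = 17231.48 / 60
f = 287.19 Hz

287.19 Hz


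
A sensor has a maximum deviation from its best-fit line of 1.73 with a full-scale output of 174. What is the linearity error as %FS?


Linearity error = (max deviation / full scale) * 100%.
Linearity = (1.73 / 174) * 100
Linearity = 0.994 %FS

0.994 %FS


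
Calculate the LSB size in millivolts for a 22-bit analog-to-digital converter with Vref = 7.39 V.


The resolution (LSB) of an ADC is Vref / 2^n.
LSB = 7.39 / 2^22
LSB = 7.39 / 4194304
LSB = 1.76e-06 V = 0.00176191 mV

0.00176191 mV


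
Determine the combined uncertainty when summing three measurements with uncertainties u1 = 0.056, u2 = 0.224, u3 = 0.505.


For a sum of independent quantities, uc = sqrt(u1^2 + u2^2 + u3^2).
uc = sqrt(0.056^2 + 0.224^2 + 0.505^2)
uc = sqrt(0.003136 + 0.050176 + 0.255025)
uc = 0.5553

0.5553


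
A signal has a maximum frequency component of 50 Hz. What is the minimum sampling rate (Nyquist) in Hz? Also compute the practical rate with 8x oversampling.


By Nyquist theorem, fs_min = 2 * fmax.
fs_min = 2 * 50 = 100 Hz
Practical rate = 8 * fs_min = 8 * 100 = 800 Hz

fs_min = 100 Hz, fs_practical = 800 Hz


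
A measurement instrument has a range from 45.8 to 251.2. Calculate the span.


Span = upper range - lower range.
Span = 251.2 - (45.8)
Span = 205.4

205.4


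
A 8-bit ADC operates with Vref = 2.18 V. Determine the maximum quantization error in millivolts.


The maximum quantization error is +/- LSB/2.
LSB = Vref / 2^n = 2.18 / 256 = 0.00851563 V
Max error = LSB / 2 = 0.00851563 / 2 = 0.00425781 V
Max error = 4.2578 mV

4.2578 mV


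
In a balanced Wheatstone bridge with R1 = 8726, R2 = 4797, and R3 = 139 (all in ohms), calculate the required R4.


At balance: R1*R4 = R2*R3, so R4 = R2*R3/R1.
R4 = 4797 * 139 / 8726
R4 = 666783 / 8726
R4 = 76.41 ohm

76.41 ohm


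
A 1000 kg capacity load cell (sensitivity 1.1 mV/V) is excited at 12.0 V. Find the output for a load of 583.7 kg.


Vout = rated_output * Vex * (load / capacity).
Vout = 1.1 * 12.0 * (583.7 / 1000)
Vout = 1.1 * 12.0 * 0.5837
Vout = 7.705 mV

7.705 mV


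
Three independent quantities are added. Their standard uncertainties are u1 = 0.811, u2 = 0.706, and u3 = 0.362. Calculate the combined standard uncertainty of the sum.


For a sum of independent quantities, uc = sqrt(u1^2 + u2^2 + u3^2).
uc = sqrt(0.811^2 + 0.706^2 + 0.362^2)
uc = sqrt(0.657721 + 0.498436 + 0.131044)
uc = 1.1345

1.1345


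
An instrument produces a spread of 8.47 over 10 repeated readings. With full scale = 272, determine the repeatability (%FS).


Repeatability = (spread / full scale) * 100%.
R = (8.47 / 272) * 100
R = 3.114 %FS

3.114 %FS


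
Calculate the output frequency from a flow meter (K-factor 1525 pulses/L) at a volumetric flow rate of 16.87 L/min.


Frequency = K * Q / 60 (converting L/min to L/s).
f = 1525 * 16.87 / 60
f = 25726.75 / 60
f = 428.78 Hz

428.78 Hz


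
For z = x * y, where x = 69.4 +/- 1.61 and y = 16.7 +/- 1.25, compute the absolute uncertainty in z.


For a product z = x*y, the relative uncertainty is:
uz/z = sqrt((ux/x)^2 + (uy/y)^2)
Relative uncertainties: ux/x = 1.61/69.4 = 0.023199
uy/y = 1.25/16.7 = 0.07485
z = 69.4 * 16.7 = 1159.0
uz = 1159.0 * sqrt(0.023199^2 + 0.07485^2) = 90.821

90.821


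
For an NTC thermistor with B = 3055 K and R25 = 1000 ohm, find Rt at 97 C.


NTC thermistor equation: Rt = R25 * exp(B * (1/T - 1/T25)).
T in Kelvin: 370.15 K, T25 = 298.15 K
1/T - 1/T25 = 1/370.15 - 1/298.15 = -0.00065241
B * (1/T - 1/T25) = 3055 * -0.00065241 = -1.9931
Rt = 1000 * exp(-1.9931) = 136.3 ohm

136.3 ohm


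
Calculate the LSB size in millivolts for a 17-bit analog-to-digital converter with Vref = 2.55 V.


The resolution (LSB) of an ADC is Vref / 2^n.
LSB = 2.55 / 2^17
LSB = 2.55 / 131072
LSB = 1.945e-05 V = 0.01945496 mV

0.01945496 mV


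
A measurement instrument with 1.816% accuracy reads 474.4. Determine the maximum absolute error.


Absolute error = (accuracy% / 100) * reading.
Error = (1.816 / 100) * 474.4
Error = 0.01816 * 474.4
Error = 8.6151

8.6151


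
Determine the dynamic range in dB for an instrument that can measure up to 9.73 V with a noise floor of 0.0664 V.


Dynamic range = 20 * log10(Vmax / Vnoise).
DR = 20 * log10(9.73 / 0.0664)
DR = 20 * log10(146.54)
DR = 43.32 dB

43.32 dB


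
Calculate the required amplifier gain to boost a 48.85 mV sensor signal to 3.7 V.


Gain = Vout / Vin (converting to same units).
G = 3.7 V / 48.85 mV
G = 3700.0 mV / 48.85 mV
G = 75.74

75.74


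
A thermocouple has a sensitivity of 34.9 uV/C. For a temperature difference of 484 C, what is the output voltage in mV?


The thermocouple output V = sensitivity * dT.
V = 34.9 uV/C * 484 C
V = 16891.6 uV
V = 16.892 mV

16.892 mV


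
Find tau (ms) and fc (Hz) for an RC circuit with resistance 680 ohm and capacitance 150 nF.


Time constant: tau = R * C.
tau = 680 * 1.50e-07 = 0.000102 s
tau = 0.102 ms
Cutoff frequency: fc = 1 / (2*pi*R*C).
fc = 1 / (2*pi*0.000102) = 1560.34 Hz

tau = 0.102 ms, fc = 1560.34 Hz


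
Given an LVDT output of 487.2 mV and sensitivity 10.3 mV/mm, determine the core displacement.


Displacement = Vout / sensitivity.
d = 487.2 / 10.3
d = 47.301 mm

47.301 mm


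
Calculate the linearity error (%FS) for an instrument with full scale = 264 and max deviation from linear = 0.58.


Linearity error = (max deviation / full scale) * 100%.
Linearity = (0.58 / 264) * 100
Linearity = 0.22 %FS

0.22 %FS


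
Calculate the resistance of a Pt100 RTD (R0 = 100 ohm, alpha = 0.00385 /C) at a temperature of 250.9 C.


The RTD equation: Rt = R0 * (1 + alpha * T).
Rt = 100 * (1 + 0.00385 * 250.9)
Rt = 100 * (1 + 0.965965)
Rt = 100 * 1.965965
Rt = 196.597 ohm

196.597 ohm


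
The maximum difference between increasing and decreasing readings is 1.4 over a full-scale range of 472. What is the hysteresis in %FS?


Hysteresis = (max difference / full scale) * 100%.
H = (1.4 / 472) * 100
H = 0.297 %FS

0.297 %FS


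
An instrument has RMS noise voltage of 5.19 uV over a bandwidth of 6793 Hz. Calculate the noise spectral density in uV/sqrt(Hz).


Noise spectral density = Vrms / sqrt(BW).
NSD = 5.19 / sqrt(6793)
NSD = 5.19 / 82.4197
NSD = 0.063 uV/sqrt(Hz)

0.063 uV/sqrt(Hz)


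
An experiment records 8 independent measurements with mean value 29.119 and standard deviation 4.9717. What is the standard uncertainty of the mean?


The standard uncertainty for Type A evaluation is u = s / sqrt(n).
u = 4.9717 / sqrt(8)
u = 4.9717 / 2.8284
u = 1.7578

1.7578


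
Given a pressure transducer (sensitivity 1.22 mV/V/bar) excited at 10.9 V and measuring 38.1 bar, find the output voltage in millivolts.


Output = sensitivity * Vex * P.
Vout = 1.22 * 10.9 * 38.1
Vout = 13.298 * 38.1
Vout = 506.65 mV

506.65 mV


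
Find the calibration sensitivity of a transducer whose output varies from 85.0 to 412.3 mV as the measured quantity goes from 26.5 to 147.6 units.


Sensitivity = (y2 - y1) / (x2 - x1).
S = (412.3 - 85.0) / (147.6 - 26.5)
S = 327.3 / 121.1
S = 2.7027 mV/unit

2.7027 mV/unit


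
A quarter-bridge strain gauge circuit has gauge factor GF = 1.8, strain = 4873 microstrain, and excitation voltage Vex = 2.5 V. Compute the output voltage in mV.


Quarter bridge output: Vout = (GF * epsilon * Vex) / 4.
Vout = (1.8 * 4873e-6 * 2.5) / 4
Vout = 0.0219285 / 4 V
Vout = 0.00548212 V = 5.4821 mV

5.4821 mV


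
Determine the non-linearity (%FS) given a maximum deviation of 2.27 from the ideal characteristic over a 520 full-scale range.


Linearity error = (max deviation / full scale) * 100%.
Linearity = (2.27 / 520) * 100
Linearity = 0.437 %FS

0.437 %FS


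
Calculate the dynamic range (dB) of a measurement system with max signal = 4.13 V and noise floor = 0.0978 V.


Dynamic range = 20 * log10(Vmax / Vnoise).
DR = 20 * log10(4.13 / 0.0978)
DR = 20 * log10(42.23)
DR = 32.51 dB

32.51 dB


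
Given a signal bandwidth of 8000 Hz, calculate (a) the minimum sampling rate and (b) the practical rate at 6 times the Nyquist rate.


By Nyquist theorem, fs_min = 2 * fmax.
fs_min = 2 * 8000 = 16000 Hz
Practical rate = 6 * fs_min = 6 * 16000 = 96000 Hz

fs_min = 16000 Hz, fs_practical = 96000 Hz


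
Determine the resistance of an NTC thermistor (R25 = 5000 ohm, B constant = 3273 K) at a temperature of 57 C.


NTC thermistor equation: Rt = R25 * exp(B * (1/T - 1/T25)).
T in Kelvin: 330.15 K, T25 = 298.15 K
1/T - 1/T25 = 1/330.15 - 1/298.15 = -0.00032509
B * (1/T - 1/T25) = 3273 * -0.00032509 = -1.064
Rt = 5000 * exp(-1.064) = 1725.3 ohm

1725.3 ohm


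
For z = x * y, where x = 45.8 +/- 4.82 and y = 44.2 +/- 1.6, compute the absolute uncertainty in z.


For a product z = x*y, the relative uncertainty is:
uz/z = sqrt((ux/x)^2 + (uy/y)^2)
Relative uncertainties: ux/x = 4.82/45.8 = 0.10524
uy/y = 1.6/44.2 = 0.036199
z = 45.8 * 44.2 = 2024.4
uz = 2024.4 * sqrt(0.10524^2 + 0.036199^2) = 225.295

225.295


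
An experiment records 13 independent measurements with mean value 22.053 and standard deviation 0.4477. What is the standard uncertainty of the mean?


The standard uncertainty for Type A evaluation is u = s / sqrt(n).
u = 0.4477 / sqrt(13)
u = 0.4477 / 3.6056
u = 0.1242

0.1242


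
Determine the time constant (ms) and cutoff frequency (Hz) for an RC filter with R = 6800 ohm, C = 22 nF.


Time constant: tau = R * C.
tau = 6800 * 2.20e-08 = 0.0001496 s
tau = 0.1496 ms
Cutoff frequency: fc = 1 / (2*pi*R*C).
fc = 1 / (2*pi*0.0001496) = 1063.87 Hz

tau = 0.1496 ms, fc = 1063.87 Hz


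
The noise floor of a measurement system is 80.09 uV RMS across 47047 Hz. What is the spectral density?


Noise spectral density = Vrms / sqrt(BW).
NSD = 80.09 / sqrt(47047)
NSD = 80.09 / 216.9032
NSD = 0.3692 uV/sqrt(Hz)

0.3692 uV/sqrt(Hz)


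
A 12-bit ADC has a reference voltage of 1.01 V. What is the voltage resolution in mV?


The resolution (LSB) of an ADC is Vref / 2^n.
LSB = 1.01 / 2^12
LSB = 1.01 / 4096
LSB = 0.00024658 V = 0.24658203 mV

0.24658203 mV


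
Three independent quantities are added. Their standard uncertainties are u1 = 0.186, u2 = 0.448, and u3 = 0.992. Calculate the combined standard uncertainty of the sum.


For a sum of independent quantities, uc = sqrt(u1^2 + u2^2 + u3^2).
uc = sqrt(0.186^2 + 0.448^2 + 0.992^2)
uc = sqrt(0.034596 + 0.200704 + 0.984064)
uc = 1.1042

1.1042


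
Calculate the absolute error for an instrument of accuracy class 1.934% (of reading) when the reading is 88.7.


Absolute error = (accuracy% / 100) * reading.
Error = (1.934 / 100) * 88.7
Error = 0.01934 * 88.7
Error = 1.7155

1.7155


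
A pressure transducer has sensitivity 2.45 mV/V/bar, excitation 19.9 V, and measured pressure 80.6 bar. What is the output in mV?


Output = sensitivity * Vex * P.
Vout = 2.45 * 19.9 * 80.6
Vout = 48.755 * 80.6
Vout = 3929.65 mV

3929.65 mV


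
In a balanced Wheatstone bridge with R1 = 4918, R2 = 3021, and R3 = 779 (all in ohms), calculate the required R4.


At balance: R1*R4 = R2*R3, so R4 = R2*R3/R1.
R4 = 3021 * 779 / 4918
R4 = 2353359 / 4918
R4 = 478.52 ohm

478.52 ohm


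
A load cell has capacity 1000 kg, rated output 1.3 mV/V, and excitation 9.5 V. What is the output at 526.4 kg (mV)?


Vout = rated_output * Vex * (load / capacity).
Vout = 1.3 * 9.5 * (526.4 / 1000)
Vout = 1.3 * 9.5 * 0.5264
Vout = 6.501 mV

6.501 mV


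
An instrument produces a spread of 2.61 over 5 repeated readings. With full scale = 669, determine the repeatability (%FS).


Repeatability = (spread / full scale) * 100%.
R = (2.61 / 669) * 100
R = 0.39 %FS

0.39 %FS


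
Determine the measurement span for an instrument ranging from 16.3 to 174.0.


Span = upper range - lower range.
Span = 174.0 - (16.3)
Span = 157.7

157.7


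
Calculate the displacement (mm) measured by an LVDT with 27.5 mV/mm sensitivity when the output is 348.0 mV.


Displacement = Vout / sensitivity.
d = 348.0 / 27.5
d = 12.655 mm

12.655 mm


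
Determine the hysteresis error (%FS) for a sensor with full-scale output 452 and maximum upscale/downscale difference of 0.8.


Hysteresis = (max difference / full scale) * 100%.
H = (0.8 / 452) * 100
H = 0.177 %FS

0.177 %FS


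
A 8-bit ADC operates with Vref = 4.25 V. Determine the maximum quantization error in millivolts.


The maximum quantization error is +/- LSB/2.
LSB = Vref / 2^n = 4.25 / 256 = 0.01660156 V
Max error = LSB / 2 = 0.01660156 / 2 = 0.00830078 V
Max error = 8.3008 mV

8.3008 mV


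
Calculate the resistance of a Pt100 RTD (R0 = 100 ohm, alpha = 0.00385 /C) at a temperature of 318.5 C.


The RTD equation: Rt = R0 * (1 + alpha * T).
Rt = 100 * (1 + 0.00385 * 318.5)
Rt = 100 * (1 + 1.226225)
Rt = 100 * 2.226225
Rt = 222.623 ohm

222.623 ohm


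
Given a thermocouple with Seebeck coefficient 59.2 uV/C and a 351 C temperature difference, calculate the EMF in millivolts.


The thermocouple output V = sensitivity * dT.
V = 59.2 uV/C * 351 C
V = 20779.2 uV
V = 20.779 mV

20.779 mV


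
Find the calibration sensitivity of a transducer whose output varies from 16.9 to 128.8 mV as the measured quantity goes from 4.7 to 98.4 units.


Sensitivity = (y2 - y1) / (x2 - x1).
S = (128.8 - 16.9) / (98.4 - 4.7)
S = 111.9 / 93.7
S = 1.1942 mV/unit

1.1942 mV/unit


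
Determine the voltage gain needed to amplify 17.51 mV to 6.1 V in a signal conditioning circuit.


Gain = Vout / Vin (converting to same units).
G = 6.1 V / 17.51 mV
G = 6100.0 mV / 17.51 mV
G = 348.37

348.37


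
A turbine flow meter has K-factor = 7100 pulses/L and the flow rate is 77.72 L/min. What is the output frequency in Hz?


Frequency = K * Q / 60 (converting L/min to L/s).
f = 7100 * 77.72 / 60
f = 551812.0 / 60
f = 9196.87 Hz

9196.87 Hz


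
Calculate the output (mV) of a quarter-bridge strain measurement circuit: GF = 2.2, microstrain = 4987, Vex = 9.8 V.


Quarter bridge output: Vout = (GF * epsilon * Vex) / 4.
Vout = (2.2 * 4987e-6 * 9.8) / 4
Vout = 0.10751972 / 4 V
Vout = 0.02687993 V = 26.8799 mV

26.8799 mV


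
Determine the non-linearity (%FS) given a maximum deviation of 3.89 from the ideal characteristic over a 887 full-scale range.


Linearity error = (max deviation / full scale) * 100%.
Linearity = (3.89 / 887) * 100
Linearity = 0.439 %FS

0.439 %FS


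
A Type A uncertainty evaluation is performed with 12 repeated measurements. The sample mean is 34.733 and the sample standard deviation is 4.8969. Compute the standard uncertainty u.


The standard uncertainty for Type A evaluation is u = s / sqrt(n).
u = 4.8969 / sqrt(12)
u = 4.8969 / 3.4641
u = 1.4136

1.4136


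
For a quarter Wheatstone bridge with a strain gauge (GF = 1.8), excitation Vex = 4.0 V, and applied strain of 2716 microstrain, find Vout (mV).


Quarter bridge output: Vout = (GF * epsilon * Vex) / 4.
Vout = (1.8 * 2716e-6 * 4.0) / 4
Vout = 0.0195552 / 4 V
Vout = 0.0048888 V = 4.8888 mV

4.8888 mV


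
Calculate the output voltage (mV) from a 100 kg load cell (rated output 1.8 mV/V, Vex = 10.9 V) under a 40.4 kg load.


Vout = rated_output * Vex * (load / capacity).
Vout = 1.8 * 10.9 * (40.4 / 100)
Vout = 1.8 * 10.9 * 0.404
Vout = 7.926 mV

7.926 mV


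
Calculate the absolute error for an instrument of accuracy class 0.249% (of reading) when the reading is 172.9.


Absolute error = (accuracy% / 100) * reading.
Error = (0.249 / 100) * 172.9
Error = 0.00249 * 172.9
Error = 0.4305

0.4305


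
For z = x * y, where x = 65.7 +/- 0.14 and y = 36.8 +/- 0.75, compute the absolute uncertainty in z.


For a product z = x*y, the relative uncertainty is:
uz/z = sqrt((ux/x)^2 + (uy/y)^2)
Relative uncertainties: ux/x = 0.14/65.7 = 0.002131
uy/y = 0.75/36.8 = 0.02038
z = 65.7 * 36.8 = 2417.8
uz = 2417.8 * sqrt(0.002131^2 + 0.02038^2) = 49.544

49.544


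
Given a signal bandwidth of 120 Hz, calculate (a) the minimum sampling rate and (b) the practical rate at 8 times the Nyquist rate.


By Nyquist theorem, fs_min = 2 * fmax.
fs_min = 2 * 120 = 240 Hz
Practical rate = 8 * fs_min = 8 * 240 = 1920 Hz

fs_min = 240 Hz, fs_practical = 1920 Hz


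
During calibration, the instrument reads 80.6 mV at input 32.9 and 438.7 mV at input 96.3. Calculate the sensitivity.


Sensitivity = (y2 - y1) / (x2 - x1).
S = (438.7 - 80.6) / (96.3 - 32.9)
S = 358.1 / 63.4
S = 5.6483 mV/unit

5.6483 mV/unit


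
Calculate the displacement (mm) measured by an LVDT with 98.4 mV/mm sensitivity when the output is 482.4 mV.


Displacement = Vout / sensitivity.
d = 482.4 / 98.4
d = 4.902 mm

4.902 mm


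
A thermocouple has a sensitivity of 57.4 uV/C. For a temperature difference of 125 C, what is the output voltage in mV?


The thermocouple output V = sensitivity * dT.
V = 57.4 uV/C * 125 C
V = 7175.0 uV
V = 7.175 mV

7.175 mV


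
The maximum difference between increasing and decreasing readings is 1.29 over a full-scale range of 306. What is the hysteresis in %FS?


Hysteresis = (max difference / full scale) * 100%.
H = (1.29 / 306) * 100
H = 0.422 %FS

0.422 %FS


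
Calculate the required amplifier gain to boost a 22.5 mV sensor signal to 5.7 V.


Gain = Vout / Vin (converting to same units).
G = 5.7 V / 22.5 mV
G = 5700.0 mV / 22.5 mV
G = 253.33

253.33


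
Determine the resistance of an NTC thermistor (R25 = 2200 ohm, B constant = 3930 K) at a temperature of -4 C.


NTC thermistor equation: Rt = R25 * exp(B * (1/T - 1/T25)).
T in Kelvin: 269.15 K, T25 = 298.15 K
1/T - 1/T25 = 1/269.15 - 1/298.15 = 0.00036138
B * (1/T - 1/T25) = 3930 * 0.00036138 = 1.4202
Rt = 2200 * exp(1.4202) = 9103.8 ohm

9103.8 ohm


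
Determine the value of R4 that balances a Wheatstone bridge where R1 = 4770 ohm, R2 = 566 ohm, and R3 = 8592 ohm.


At balance: R1*R4 = R2*R3, so R4 = R2*R3/R1.
R4 = 566 * 8592 / 4770
R4 = 4863072 / 4770
R4 = 1019.51 ohm

1019.51 ohm


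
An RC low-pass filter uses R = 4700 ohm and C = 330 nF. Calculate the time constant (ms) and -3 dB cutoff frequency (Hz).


Time constant: tau = R * C.
tau = 4700 * 3.30e-07 = 0.001551 s
tau = 1.551 ms
Cutoff frequency: fc = 1 / (2*pi*R*C).
fc = 1 / (2*pi*0.001551) = 102.61 Hz

tau = 1.551 ms, fc = 102.61 Hz


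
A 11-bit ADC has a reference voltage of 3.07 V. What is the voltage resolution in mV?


The resolution (LSB) of an ADC is Vref / 2^n.
LSB = 3.07 / 2^11
LSB = 3.07 / 2048
LSB = 0.00149902 V = 1.49902344 mV

1.49902344 mV


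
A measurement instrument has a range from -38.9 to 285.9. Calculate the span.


Span = upper range - lower range.
Span = 285.9 - (-38.9)
Span = 324.8

324.8


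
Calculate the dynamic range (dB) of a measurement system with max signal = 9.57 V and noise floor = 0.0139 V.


Dynamic range = 20 * log10(Vmax / Vnoise).
DR = 20 * log10(9.57 / 0.0139)
DR = 20 * log10(688.49)
DR = 56.76 dB

56.76 dB


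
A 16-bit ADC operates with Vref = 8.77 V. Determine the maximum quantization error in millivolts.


The maximum quantization error is +/- LSB/2.
LSB = Vref / 2^n = 8.77 / 65536 = 0.00013382 V
Max error = LSB / 2 = 0.00013382 / 2 = 6.691e-05 V
Max error = 0.0669 mV

0.0669 mV


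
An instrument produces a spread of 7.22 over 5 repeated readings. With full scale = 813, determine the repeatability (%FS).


Repeatability = (spread / full scale) * 100%.
R = (7.22 / 813) * 100
R = 0.888 %FS

0.888 %FS


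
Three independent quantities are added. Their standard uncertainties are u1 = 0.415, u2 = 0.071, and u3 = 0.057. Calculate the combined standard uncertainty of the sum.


For a sum of independent quantities, uc = sqrt(u1^2 + u2^2 + u3^2).
uc = sqrt(0.415^2 + 0.071^2 + 0.057^2)
uc = sqrt(0.172225 + 0.005041 + 0.003249)
uc = 0.4249

0.4249


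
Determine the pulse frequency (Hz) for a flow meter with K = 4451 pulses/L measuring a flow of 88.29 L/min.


Frequency = K * Q / 60 (converting L/min to L/s).
f = 4451 * 88.29 / 60
f = 392978.79 / 60
f = 6549.65 Hz

6549.65 Hz


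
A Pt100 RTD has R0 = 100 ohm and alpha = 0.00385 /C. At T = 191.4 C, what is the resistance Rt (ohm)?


The RTD equation: Rt = R0 * (1 + alpha * T).
Rt = 100 * (1 + 0.00385 * 191.4)
Rt = 100 * (1 + 0.73689)
Rt = 100 * 1.73689
Rt = 173.689 ohm

173.689 ohm


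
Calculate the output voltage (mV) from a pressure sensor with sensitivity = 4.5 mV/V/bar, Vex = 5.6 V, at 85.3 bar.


Output = sensitivity * Vex * P.
Vout = 4.5 * 5.6 * 85.3
Vout = 25.2 * 85.3
Vout = 2149.56 mV

2149.56 mV


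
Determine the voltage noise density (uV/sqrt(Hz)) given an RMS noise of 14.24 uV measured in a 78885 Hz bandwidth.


Noise spectral density = Vrms / sqrt(BW).
NSD = 14.24 / sqrt(78885)
NSD = 14.24 / 280.8647
NSD = 0.0507 uV/sqrt(Hz)

0.0507 uV/sqrt(Hz)


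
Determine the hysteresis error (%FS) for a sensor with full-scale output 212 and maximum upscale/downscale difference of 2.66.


Hysteresis = (max difference / full scale) * 100%.
H = (2.66 / 212) * 100
H = 1.255 %FS

1.255 %FS


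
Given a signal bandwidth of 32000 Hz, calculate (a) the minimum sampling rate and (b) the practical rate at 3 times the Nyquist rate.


By Nyquist theorem, fs_min = 2 * fmax.
fs_min = 2 * 32000 = 64000 Hz
Practical rate = 3 * fs_min = 3 * 64000 = 192000 Hz

fs_min = 64000 Hz, fs_practical = 192000 Hz


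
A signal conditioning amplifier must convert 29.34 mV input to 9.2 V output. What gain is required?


Gain = Vout / Vin (converting to same units).
G = 9.2 V / 29.34 mV
G = 9200.0 mV / 29.34 mV
G = 313.57

313.57


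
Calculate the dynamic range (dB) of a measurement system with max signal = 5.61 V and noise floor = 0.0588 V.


Dynamic range = 20 * log10(Vmax / Vnoise).
DR = 20 * log10(5.61 / 0.0588)
DR = 20 * log10(95.41)
DR = 39.59 dB

39.59 dB


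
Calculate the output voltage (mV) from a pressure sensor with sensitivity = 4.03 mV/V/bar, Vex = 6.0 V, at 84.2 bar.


Output = sensitivity * Vex * P.
Vout = 4.03 * 6.0 * 84.2
Vout = 24.18 * 84.2
Vout = 2035.96 mV

2035.96 mV


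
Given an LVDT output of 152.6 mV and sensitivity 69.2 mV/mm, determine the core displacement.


Displacement = Vout / sensitivity.
d = 152.6 / 69.2
d = 2.205 mm

2.205 mm


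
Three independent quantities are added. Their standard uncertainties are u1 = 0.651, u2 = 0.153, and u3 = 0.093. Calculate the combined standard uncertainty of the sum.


For a sum of independent quantities, uc = sqrt(u1^2 + u2^2 + u3^2).
uc = sqrt(0.651^2 + 0.153^2 + 0.093^2)
uc = sqrt(0.423801 + 0.023409 + 0.008649)
uc = 0.6752

0.6752


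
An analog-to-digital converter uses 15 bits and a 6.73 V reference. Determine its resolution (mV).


The resolution (LSB) of an ADC is Vref / 2^n.
LSB = 6.73 / 2^15
LSB = 6.73 / 32768
LSB = 0.00020538 V = 0.2053833 mV

0.2053833 mV


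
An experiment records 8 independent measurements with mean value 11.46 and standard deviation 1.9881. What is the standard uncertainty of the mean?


The standard uncertainty for Type A evaluation is u = s / sqrt(n).
u = 1.9881 / sqrt(8)
u = 1.9881 / 2.8284
u = 0.7029

0.7029


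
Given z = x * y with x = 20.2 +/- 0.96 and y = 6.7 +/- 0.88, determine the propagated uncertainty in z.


For a product z = x*y, the relative uncertainty is:
uz/z = sqrt((ux/x)^2 + (uy/y)^2)
Relative uncertainties: ux/x = 0.96/20.2 = 0.047525
uy/y = 0.88/6.7 = 0.131343
z = 20.2 * 6.7 = 135.3
uz = 135.3 * sqrt(0.047525^2 + 0.131343^2) = 18.904

18.904


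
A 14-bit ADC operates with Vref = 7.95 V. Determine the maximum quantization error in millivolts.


The maximum quantization error is +/- LSB/2.
LSB = Vref / 2^n = 7.95 / 16384 = 0.00048523 V
Max error = LSB / 2 = 0.00048523 / 2 = 0.00024261 V
Max error = 0.2426 mV

0.2426 mV


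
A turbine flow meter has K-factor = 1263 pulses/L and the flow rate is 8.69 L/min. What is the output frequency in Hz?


Frequency = K * Q / 60 (converting L/min to L/s).
f = 1263 * 8.69 / 60
f = 10975.47 / 60
f = 182.92 Hz

182.92 Hz


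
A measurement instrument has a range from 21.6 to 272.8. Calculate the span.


Span = upper range - lower range.
Span = 272.8 - (21.6)
Span = 251.2

251.2


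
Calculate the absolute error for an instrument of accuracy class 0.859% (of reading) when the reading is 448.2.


Absolute error = (accuracy% / 100) * reading.
Error = (0.859 / 100) * 448.2
Error = 0.00859 * 448.2
Error = 3.85

3.85


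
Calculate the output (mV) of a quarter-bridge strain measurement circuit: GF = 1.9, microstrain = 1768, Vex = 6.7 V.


Quarter bridge output: Vout = (GF * epsilon * Vex) / 4.
Vout = (1.9 * 1768e-6 * 6.7) / 4
Vout = 0.02250664 / 4 V
Vout = 0.00562666 V = 5.6267 mV

5.6267 mV


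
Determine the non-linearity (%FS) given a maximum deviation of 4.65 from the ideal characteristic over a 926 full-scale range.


Linearity error = (max deviation / full scale) * 100%.
Linearity = (4.65 / 926) * 100
Linearity = 0.502 %FS

0.502 %FS


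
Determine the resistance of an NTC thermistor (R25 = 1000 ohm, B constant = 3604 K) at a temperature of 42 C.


NTC thermistor equation: Rt = R25 * exp(B * (1/T - 1/T25)).
T in Kelvin: 315.15 K, T25 = 298.15 K
1/T - 1/T25 = 1/315.15 - 1/298.15 = -0.00018092
B * (1/T - 1/T25) = 3604 * -0.00018092 = -0.6521
Rt = 1000 * exp(-0.6521) = 521.0 ohm

521.0 ohm


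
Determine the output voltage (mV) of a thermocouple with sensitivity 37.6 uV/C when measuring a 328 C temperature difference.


The thermocouple output V = sensitivity * dT.
V = 37.6 uV/C * 328 C
V = 12332.8 uV
V = 12.333 mV

12.333 mV


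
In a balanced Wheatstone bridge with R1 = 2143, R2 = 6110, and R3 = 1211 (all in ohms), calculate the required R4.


At balance: R1*R4 = R2*R3, so R4 = R2*R3/R1.
R4 = 6110 * 1211 / 2143
R4 = 7399210 / 2143
R4 = 3452.73 ohm

3452.73 ohm


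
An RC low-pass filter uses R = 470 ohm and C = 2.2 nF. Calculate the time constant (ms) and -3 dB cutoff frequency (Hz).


Time constant: tau = R * C.
tau = 470 * 2.20e-09 = 1.034e-06 s
tau = 0.001 ms
Cutoff frequency: fc = 1 / (2*pi*R*C).
fc = 1 / (2*pi*1.034e-06) = 153921.61 Hz

tau = 0.001 ms, fc = 153921.61 Hz


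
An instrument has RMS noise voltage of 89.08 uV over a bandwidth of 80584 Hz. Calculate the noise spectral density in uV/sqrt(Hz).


Noise spectral density = Vrms / sqrt(BW).
NSD = 89.08 / sqrt(80584)
NSD = 89.08 / 283.8732
NSD = 0.3138 uV/sqrt(Hz)

0.3138 uV/sqrt(Hz)


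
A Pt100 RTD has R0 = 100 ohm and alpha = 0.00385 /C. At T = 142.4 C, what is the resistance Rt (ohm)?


The RTD equation: Rt = R0 * (1 + alpha * T).
Rt = 100 * (1 + 0.00385 * 142.4)
Rt = 100 * (1 + 0.54824)
Rt = 100 * 1.54824
Rt = 154.824 ohm

154.824 ohm


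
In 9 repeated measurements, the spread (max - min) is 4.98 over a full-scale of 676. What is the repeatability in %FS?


Repeatability = (spread / full scale) * 100%.
R = (4.98 / 676) * 100
R = 0.737 %FS

0.737 %FS


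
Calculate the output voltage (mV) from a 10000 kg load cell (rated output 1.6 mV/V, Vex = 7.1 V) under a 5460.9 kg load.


Vout = rated_output * Vex * (load / capacity).
Vout = 1.6 * 7.1 * (5460.9 / 10000)
Vout = 1.6 * 7.1 * 0.54609
Vout = 6.204 mV

6.204 mV


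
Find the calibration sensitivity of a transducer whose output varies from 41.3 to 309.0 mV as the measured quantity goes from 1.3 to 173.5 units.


Sensitivity = (y2 - y1) / (x2 - x1).
S = (309.0 - 41.3) / (173.5 - 1.3)
S = 267.7 / 172.2
S = 1.5546 mV/unit

1.5546 mV/unit


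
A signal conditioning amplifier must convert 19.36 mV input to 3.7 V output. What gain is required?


Gain = Vout / Vin (converting to same units).
G = 3.7 V / 19.36 mV
G = 3700.0 mV / 19.36 mV
G = 191.12

191.12


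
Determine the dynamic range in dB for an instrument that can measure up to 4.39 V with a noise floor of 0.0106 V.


Dynamic range = 20 * log10(Vmax / Vnoise).
DR = 20 * log10(4.39 / 0.0106)
DR = 20 * log10(414.15)
DR = 52.34 dB

52.34 dB


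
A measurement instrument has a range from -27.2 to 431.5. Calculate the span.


Span = upper range - lower range.
Span = 431.5 - (-27.2)
Span = 458.7

458.7


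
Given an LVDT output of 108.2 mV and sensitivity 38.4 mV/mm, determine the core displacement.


Displacement = Vout / sensitivity.
d = 108.2 / 38.4
d = 2.818 mm

2.818 mm


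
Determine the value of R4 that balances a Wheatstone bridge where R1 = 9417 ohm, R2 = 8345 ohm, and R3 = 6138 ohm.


At balance: R1*R4 = R2*R3, so R4 = R2*R3/R1.
R4 = 8345 * 6138 / 9417
R4 = 51221610 / 9417
R4 = 5439.27 ohm

5439.27 ohm


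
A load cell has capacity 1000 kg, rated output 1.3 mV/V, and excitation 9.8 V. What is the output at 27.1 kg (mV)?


Vout = rated_output * Vex * (load / capacity).
Vout = 1.3 * 9.8 * (27.1 / 1000)
Vout = 1.3 * 9.8 * 0.0271
Vout = 0.345 mV

0.345 mV


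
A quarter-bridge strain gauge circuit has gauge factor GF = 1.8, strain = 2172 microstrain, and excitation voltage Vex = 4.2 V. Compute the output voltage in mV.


Quarter bridge output: Vout = (GF * epsilon * Vex) / 4.
Vout = (1.8 * 2172e-6 * 4.2) / 4
Vout = 0.01642032 / 4 V
Vout = 0.00410508 V = 4.1051 mV

4.1051 mV


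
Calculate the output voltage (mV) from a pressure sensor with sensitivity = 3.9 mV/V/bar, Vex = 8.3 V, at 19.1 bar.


Output = sensitivity * Vex * P.
Vout = 3.9 * 8.3 * 19.1
Vout = 32.37 * 19.1
Vout = 618.27 mV

618.27 mV


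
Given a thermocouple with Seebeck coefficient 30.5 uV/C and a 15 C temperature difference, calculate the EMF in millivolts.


The thermocouple output V = sensitivity * dT.
V = 30.5 uV/C * 15 C
V = 457.5 uV
V = 0.458 mV

0.458 mV


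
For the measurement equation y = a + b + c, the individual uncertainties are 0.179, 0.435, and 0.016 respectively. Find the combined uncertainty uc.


For a sum of independent quantities, uc = sqrt(u1^2 + u2^2 + u3^2).
uc = sqrt(0.179^2 + 0.435^2 + 0.016^2)
uc = sqrt(0.032041 + 0.189225 + 0.000256)
uc = 0.4707

0.4707


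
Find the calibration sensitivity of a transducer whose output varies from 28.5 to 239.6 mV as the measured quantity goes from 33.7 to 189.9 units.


Sensitivity = (y2 - y1) / (x2 - x1).
S = (239.6 - 28.5) / (189.9 - 33.7)
S = 211.1 / 156.2
S = 1.3515 mV/unit

1.3515 mV/unit


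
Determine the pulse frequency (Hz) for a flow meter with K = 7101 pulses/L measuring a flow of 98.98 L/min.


Frequency = K * Q / 60 (converting L/min to L/s).
f = 7101 * 98.98 / 60
f = 702856.98 / 60
f = 11714.28 Hz

11714.28 Hz


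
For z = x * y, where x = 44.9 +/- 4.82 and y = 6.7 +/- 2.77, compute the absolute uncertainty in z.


For a product z = x*y, the relative uncertainty is:
uz/z = sqrt((ux/x)^2 + (uy/y)^2)
Relative uncertainties: ux/x = 4.82/44.9 = 0.10735
uy/y = 2.77/6.7 = 0.413433
z = 44.9 * 6.7 = 300.8
uz = 300.8 * sqrt(0.10735^2 + 0.413433^2) = 128.497

128.497


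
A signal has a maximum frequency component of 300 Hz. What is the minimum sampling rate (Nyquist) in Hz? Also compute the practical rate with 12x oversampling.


By Nyquist theorem, fs_min = 2 * fmax.
fs_min = 2 * 300 = 600 Hz
Practical rate = 12 * fs_min = 12 * 600 = 7200 Hz

fs_min = 600 Hz, fs_practical = 7200 Hz


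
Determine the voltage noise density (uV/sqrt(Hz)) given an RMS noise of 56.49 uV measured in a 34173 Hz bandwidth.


Noise spectral density = Vrms / sqrt(BW).
NSD = 56.49 / sqrt(34173)
NSD = 56.49 / 184.8594
NSD = 0.3056 uV/sqrt(Hz)

0.3056 uV/sqrt(Hz)


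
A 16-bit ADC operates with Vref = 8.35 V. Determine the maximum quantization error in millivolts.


The maximum quantization error is +/- LSB/2.
LSB = Vref / 2^n = 8.35 / 65536 = 0.00012741 V
Max error = LSB / 2 = 0.00012741 / 2 = 6.371e-05 V
Max error = 0.0637 mV

0.0637 mV


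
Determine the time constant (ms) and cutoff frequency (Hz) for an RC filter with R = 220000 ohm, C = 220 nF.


Time constant: tau = R * C.
tau = 220000 * 2.20e-07 = 0.0484 s
tau = 48.4 ms
Cutoff frequency: fc = 1 / (2*pi*R*C).
fc = 1 / (2*pi*0.0484) = 3.29 Hz

tau = 48.4 ms, fc = 3.29 Hz


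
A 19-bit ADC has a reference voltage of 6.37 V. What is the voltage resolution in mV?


The resolution (LSB) of an ADC is Vref / 2^n.
LSB = 6.37 / 2^19
LSB = 6.37 / 524288
LSB = 1.215e-05 V = 0.01214981 mV

0.01214981 mV


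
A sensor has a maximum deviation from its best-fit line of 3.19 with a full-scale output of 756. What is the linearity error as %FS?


Linearity error = (max deviation / full scale) * 100%.
Linearity = (3.19 / 756) * 100
Linearity = 0.422 %FS

0.422 %FS


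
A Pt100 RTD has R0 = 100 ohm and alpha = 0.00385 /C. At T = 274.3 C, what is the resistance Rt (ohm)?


The RTD equation: Rt = R0 * (1 + alpha * T).
Rt = 100 * (1 + 0.00385 * 274.3)
Rt = 100 * (1 + 1.056055)
Rt = 100 * 2.056055
Rt = 205.606 ohm

205.606 ohm


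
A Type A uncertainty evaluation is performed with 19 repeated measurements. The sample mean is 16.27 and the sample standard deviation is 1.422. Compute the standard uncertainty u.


The standard uncertainty for Type A evaluation is u = s / sqrt(n).
u = 1.422 / sqrt(19)
u = 1.422 / 4.3589
u = 0.3262

0.3262


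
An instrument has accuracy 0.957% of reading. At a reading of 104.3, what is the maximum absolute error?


Absolute error = (accuracy% / 100) * reading.
Error = (0.957 / 100) * 104.3
Error = 0.00957 * 104.3
Error = 0.9982

0.9982


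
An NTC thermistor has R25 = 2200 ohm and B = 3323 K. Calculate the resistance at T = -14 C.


NTC thermistor equation: Rt = R25 * exp(B * (1/T - 1/T25)).
T in Kelvin: 259.15 K, T25 = 298.15 K
1/T - 1/T25 = 1/259.15 - 1/298.15 = 0.00050475
B * (1/T - 1/T25) = 3323 * 0.00050475 = 1.6773
Rt = 2200 * exp(1.6773) = 11772.3 ohm

11772.3 ohm


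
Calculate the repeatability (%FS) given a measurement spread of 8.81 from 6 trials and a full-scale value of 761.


Repeatability = (spread / full scale) * 100%.
R = (8.81 / 761) * 100
R = 1.158 %FS

1.158 %FS


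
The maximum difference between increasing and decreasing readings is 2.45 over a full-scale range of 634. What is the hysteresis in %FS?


Hysteresis = (max difference / full scale) * 100%.
H = (2.45 / 634) * 100
H = 0.386 %FS

0.386 %FS


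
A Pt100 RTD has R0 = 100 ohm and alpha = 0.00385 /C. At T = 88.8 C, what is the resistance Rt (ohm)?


The RTD equation: Rt = R0 * (1 + alpha * T).
Rt = 100 * (1 + 0.00385 * 88.8)
Rt = 100 * (1 + 0.34188)
Rt = 100 * 1.34188
Rt = 134.188 ohm

134.188 ohm


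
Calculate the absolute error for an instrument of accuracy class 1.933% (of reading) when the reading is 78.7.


Absolute error = (accuracy% / 100) * reading.
Error = (1.933 / 100) * 78.7
Error = 0.01933 * 78.7
Error = 1.5213

1.5213


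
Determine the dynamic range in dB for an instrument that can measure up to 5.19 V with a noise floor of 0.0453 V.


Dynamic range = 20 * log10(Vmax / Vnoise).
DR = 20 * log10(5.19 / 0.0453)
DR = 20 * log10(114.57)
DR = 41.18 dB

41.18 dB


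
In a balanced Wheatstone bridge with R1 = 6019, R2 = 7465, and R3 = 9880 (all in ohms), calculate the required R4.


At balance: R1*R4 = R2*R3, so R4 = R2*R3/R1.
R4 = 7465 * 9880 / 6019
R4 = 73754200 / 6019
R4 = 12253.56 ohm

12253.56 ohm


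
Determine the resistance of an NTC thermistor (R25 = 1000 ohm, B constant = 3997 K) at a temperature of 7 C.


NTC thermistor equation: Rt = R25 * exp(B * (1/T - 1/T25)).
T in Kelvin: 280.15 K, T25 = 298.15 K
1/T - 1/T25 = 1/280.15 - 1/298.15 = 0.0002155
B * (1/T - 1/T25) = 3997 * 0.0002155 = 0.8614
Rt = 1000 * exp(0.8614) = 2366.4 ohm

2366.4 ohm


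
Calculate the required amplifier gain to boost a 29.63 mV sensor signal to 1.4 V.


Gain = Vout / Vin (converting to same units).
G = 1.4 V / 29.63 mV
G = 1400.0 mV / 29.63 mV
G = 47.25

47.25


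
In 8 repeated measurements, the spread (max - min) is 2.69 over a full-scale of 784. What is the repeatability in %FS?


Repeatability = (spread / full scale) * 100%.
R = (2.69 / 784) * 100
R = 0.343 %FS

0.343 %FS


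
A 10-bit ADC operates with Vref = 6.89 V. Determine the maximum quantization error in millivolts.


The maximum quantization error is +/- LSB/2.
LSB = Vref / 2^n = 6.89 / 1024 = 0.00672852 V
Max error = LSB / 2 = 0.00672852 / 2 = 0.00336426 V
Max error = 3.3643 mV

3.3643 mV
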